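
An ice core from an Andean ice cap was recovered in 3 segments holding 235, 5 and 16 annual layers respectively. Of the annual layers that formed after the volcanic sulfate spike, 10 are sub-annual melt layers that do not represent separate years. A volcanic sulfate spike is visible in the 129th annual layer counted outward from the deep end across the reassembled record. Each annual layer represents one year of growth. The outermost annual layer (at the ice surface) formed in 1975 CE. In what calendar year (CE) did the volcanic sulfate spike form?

1858 CE

Total annual layers = 235 + 5 + 16 = 256.
Between annual layer 129 and the ice surface there are 256 − 129 = 127 annual layers.
Removing the 10 false annual layers leaves 127 − 10 = 117 true annual layers beyond the volcanic sulfate spike.
The annual layer at the ice surface is 1975 CE, so the volcanic sulfate spike dates to 1975 − 117 = 1858 CE.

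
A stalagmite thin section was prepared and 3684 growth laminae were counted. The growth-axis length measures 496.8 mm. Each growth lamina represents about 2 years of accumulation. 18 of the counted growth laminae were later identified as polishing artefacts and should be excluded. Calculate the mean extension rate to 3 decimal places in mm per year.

0.068 mm per year

After corrections the count is 3684 − 18 = 3666 growth laminae.
3666 growth laminae at 2 years each span 3666 × 2 = 7332 years.
Mean rate = 496.8 mm / 7332 years ≈ 0.068 mm per year.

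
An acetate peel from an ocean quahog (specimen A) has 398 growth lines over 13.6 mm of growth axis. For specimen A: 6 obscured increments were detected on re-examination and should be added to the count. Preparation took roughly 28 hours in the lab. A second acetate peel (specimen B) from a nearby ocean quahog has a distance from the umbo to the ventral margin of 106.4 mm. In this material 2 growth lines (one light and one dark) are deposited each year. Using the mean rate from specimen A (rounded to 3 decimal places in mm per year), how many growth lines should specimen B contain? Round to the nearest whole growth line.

3176 growth lines

Specimen A: correcting the raw count gives 398 + 6 = 404 true growth lines.
Specimen A: with 2 growth lines per year, 404 / 2 = 202 years.
A: Extension rate ≈ 13.6 / 202 = 0.067 mm/yr.
B spans 106.4 / 0.067 = 1588.06 years; at 2 growth lines per year that is 1588.06 × 2 ≈ 3176 growth lines.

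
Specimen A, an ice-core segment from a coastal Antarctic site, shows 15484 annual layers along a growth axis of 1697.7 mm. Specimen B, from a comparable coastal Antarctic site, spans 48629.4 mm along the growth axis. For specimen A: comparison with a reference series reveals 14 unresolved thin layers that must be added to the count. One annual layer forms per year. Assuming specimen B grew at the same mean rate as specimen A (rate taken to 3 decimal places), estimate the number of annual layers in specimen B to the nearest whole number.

Specimen A: correcting the raw count gives 15484 + 14 = 15498 true annual layers.
A: 1697.7 mm over 15498 years gives 1697.7 / 15498 ≈ 0.110 mm/year.
B spans 48629.4 / 0.110 = 442085.45 years ≈ 442085 annual layers.

442085 annual layers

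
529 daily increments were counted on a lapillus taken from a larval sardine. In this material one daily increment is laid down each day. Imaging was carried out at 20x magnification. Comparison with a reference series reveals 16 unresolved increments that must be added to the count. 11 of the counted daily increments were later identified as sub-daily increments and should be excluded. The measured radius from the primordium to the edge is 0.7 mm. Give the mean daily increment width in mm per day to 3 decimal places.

Adjusted count: 529 − 11 + 16 = 534 daily increments.
Mean rate = 0.7 mm / 534 days ≈ 0.001 mm per day.

0.001 mm per day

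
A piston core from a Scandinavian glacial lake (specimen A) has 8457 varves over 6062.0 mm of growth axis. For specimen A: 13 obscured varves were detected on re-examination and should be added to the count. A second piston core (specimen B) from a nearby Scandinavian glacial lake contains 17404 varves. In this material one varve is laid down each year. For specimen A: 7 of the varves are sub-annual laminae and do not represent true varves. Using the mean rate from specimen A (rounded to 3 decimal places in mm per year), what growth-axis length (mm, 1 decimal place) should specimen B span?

Specimen A: correcting the raw count gives 8457 − 7 + 13 = 8463 true varves.
A: Extension rate ≈ 6062.0 / 8463 = 0.716 mm/yr.
For B, 0.716 mm/year × 17404 years = 12461.3 mm.

12461.3 mm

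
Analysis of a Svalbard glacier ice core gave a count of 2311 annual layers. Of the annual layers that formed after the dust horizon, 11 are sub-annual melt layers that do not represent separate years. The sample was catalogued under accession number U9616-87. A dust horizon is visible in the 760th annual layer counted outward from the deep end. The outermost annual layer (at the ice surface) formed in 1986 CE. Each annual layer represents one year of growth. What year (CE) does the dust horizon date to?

The dust horizon sits at annual layer 760 from the deep end, so 2311 − 760 = 1551 annual layers formed after it.
Removing the 11 false annual layers leaves 1551 − 11 = 1540 true annual layers beyond the dust horizon.
Counting back 1540 years from 1986 CE places the dust horizon in 1986 − 1540 = 446 CE.

446 CE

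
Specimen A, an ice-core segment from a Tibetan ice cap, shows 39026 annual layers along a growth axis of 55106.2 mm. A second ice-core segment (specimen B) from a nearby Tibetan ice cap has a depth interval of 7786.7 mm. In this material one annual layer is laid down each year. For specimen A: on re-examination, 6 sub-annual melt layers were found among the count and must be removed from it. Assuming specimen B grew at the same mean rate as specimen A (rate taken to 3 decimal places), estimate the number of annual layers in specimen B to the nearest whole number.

Specimen A: true annual layer count = 39026 − 6 = 39020.
A: Extension rate ≈ 55106.2 / 39020 = 1.412 mm/year.
Specimen B: 7786.7 mm / 1.412 mm per year = 5514.66 years ≈ 5515 annual layers.

5515 annual layers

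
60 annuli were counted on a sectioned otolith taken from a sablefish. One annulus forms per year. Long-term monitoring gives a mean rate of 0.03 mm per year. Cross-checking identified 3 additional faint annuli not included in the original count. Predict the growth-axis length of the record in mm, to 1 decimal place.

1.9 mm

True annulus count = 60 + 3 = 63.
63 years at 0.03 mm/year gives 0.03 × 63 = 1.9 mm.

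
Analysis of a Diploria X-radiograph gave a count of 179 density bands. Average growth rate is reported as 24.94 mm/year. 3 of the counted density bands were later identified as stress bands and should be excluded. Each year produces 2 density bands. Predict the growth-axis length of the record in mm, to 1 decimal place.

True density band count = 179 − 3 = 176.
Dividing by 2 density bands per year: 176 / 2 = 88 years.
Length ≈ 24.94 × 88 = 2194.7 mm.

2194.7 mm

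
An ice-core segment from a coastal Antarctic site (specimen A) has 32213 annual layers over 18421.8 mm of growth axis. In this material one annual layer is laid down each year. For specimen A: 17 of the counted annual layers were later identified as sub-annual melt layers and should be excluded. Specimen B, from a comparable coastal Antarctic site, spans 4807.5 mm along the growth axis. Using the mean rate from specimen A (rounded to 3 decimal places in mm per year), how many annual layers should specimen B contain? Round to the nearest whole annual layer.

8405 annual layers

Specimen A: correcting the raw count gives 32213 − 17 = 32196 true annual layers.
A: Extension rate ≈ 18421.8 / 32196 = 0.572 mm/yr.
For B, 4807.5 / 0.572 = 8404.72 years ≈ 8405 annual layers.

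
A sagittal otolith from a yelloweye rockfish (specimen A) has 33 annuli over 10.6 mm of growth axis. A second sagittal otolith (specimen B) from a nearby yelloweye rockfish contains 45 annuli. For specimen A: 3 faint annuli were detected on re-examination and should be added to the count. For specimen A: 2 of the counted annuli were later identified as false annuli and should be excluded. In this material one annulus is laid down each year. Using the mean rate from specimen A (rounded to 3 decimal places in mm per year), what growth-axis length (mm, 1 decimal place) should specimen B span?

Specimen A: true annulus count = 33 − 2 + 3 = 34.
A: Mean rate = 10.6 mm / 34 years ≈ 0.312 mm/year.
For B, 0.312 mm/year × 45 years = 14.0 mm.

14.0 mm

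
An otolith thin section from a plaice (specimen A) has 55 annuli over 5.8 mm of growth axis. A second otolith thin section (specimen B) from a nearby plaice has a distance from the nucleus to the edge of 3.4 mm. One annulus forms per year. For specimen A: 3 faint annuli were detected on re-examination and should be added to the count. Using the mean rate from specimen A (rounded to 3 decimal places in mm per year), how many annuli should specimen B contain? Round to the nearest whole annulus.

34 annuli

Specimen A: true annulus count = 55 + 3 = 58.
A: 5.8 mm over 58 years gives 5.8 / 58 ≈ 0.100 mm/year.
For B, 3.4 / 0.100 = 34.00 years ≈ 34 annuli.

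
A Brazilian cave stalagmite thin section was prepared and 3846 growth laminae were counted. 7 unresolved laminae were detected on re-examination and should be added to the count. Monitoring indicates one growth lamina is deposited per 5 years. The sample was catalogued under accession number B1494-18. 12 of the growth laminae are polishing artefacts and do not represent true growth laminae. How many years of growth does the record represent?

19205 yr

After corrections the count is 3846 − 12 + 7 = 3841 growth laminae.
Multiplying by 5 years per growth lamina: 3841 × 5 = 19205 years.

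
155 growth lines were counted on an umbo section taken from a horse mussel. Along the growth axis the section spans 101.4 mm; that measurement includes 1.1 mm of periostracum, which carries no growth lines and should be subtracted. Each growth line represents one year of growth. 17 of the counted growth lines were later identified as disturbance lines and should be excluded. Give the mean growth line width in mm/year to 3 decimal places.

0.727 mm/year

True growth line count = 155 − 17 = 138.
The growth record spans 101.4 − 1.1 = 100.3 mm.
Mean rate = 100.3 mm / 138 years ≈ 0.727 mm/year.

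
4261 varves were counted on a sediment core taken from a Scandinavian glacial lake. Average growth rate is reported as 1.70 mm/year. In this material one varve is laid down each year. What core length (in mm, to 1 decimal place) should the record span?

7243.7 mm

4261 years of growth are recorded.
Length ≈ 1.70 × 4261 = 7243.7 mm.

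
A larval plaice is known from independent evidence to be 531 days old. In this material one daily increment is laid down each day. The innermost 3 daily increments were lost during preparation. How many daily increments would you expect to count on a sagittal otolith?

528 daily increments

At one daily increment per day, 531 days correspond to 531 daily increments.
Less the 3 uncaptured daily increments: 531 − 3 = 528.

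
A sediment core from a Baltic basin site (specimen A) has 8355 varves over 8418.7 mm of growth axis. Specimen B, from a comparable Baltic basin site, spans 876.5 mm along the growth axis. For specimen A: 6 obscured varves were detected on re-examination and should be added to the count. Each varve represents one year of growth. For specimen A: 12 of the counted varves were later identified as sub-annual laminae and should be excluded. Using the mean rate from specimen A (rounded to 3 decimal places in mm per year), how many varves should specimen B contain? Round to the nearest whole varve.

870 varves

Specimen A: adjusted count: 8355 − 12 + 6 = 8349 varves.
A: 8418.7 mm over 8349 years gives 8418.7 / 8349 ≈ 1.008 mm/yr.
Specimen B: 876.5 mm / 1.008 mm per year = 869.54 years ≈ 870 varves.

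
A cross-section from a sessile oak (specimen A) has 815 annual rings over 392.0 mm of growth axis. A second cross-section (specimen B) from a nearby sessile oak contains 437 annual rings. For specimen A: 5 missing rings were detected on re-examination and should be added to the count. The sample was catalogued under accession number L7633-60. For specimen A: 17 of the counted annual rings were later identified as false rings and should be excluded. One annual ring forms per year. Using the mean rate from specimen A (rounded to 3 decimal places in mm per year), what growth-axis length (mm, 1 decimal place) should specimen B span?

213.3 mm

Specimen A: adjusted count: 815 − 17 + 5 = 803 annual rings.
A: 392.0 mm over 803 years gives 392.0 / 803 ≈ 0.488 mm per year.
For B, 0.488 mm/year × 437 years = 213.3 mm.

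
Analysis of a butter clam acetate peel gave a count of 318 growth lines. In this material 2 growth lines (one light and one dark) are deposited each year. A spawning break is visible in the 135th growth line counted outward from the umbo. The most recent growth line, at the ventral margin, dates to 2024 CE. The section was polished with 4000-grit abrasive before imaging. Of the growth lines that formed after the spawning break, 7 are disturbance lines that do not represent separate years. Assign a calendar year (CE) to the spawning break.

1936 CE

318 − 135 = 183 growth lines lie beyond the spawning break toward the ventral margin.
Excluding 7 false growth lines: 183 − 7 = 176.
With 2 growth lines per year, 176 / 2 = 88 years.
The growth line at the ventral margin is 2024 CE, so the spawning break dates to 2024 − 88 = 1936 CE.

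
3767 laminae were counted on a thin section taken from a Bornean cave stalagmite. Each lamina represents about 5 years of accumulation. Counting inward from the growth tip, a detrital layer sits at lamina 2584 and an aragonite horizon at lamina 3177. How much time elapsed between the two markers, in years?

2965 years

3177 − 2584 = 593 laminae lie between the two events.
Multiplying by 5 years per lamina: 593 × 5 = 2965 years.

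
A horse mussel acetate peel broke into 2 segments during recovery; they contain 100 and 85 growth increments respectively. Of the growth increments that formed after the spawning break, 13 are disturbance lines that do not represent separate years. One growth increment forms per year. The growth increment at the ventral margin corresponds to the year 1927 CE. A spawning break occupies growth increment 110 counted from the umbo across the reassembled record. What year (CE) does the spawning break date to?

Total growth increments = 100 + 85 = 185.
Between growth increment 110 and the ventral margin there are 185 − 110 = 75 growth increments.
Excluding 13 false growth increments: 75 − 13 = 62.
Counting back 62 years from 1927 CE places the spawning break in 1927 − 62 = 1865 CE.

1865 CE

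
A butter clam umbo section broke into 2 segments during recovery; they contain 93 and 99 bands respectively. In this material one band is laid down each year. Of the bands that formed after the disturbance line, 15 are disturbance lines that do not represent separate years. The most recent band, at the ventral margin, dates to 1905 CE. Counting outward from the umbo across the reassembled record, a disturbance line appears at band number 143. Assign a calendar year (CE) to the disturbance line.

Total bands = 93 + 99 = 192.
Between band 143 and the ventral margin there are 192 − 143 = 49 bands.
Removing the 15 false bands leaves 49 − 15 = 34 true bands beyond the disturbance line.
The band at the ventral margin is 1905 CE, so the disturbance line dates to 1905 − 34 = 1871 CE.

1871 CE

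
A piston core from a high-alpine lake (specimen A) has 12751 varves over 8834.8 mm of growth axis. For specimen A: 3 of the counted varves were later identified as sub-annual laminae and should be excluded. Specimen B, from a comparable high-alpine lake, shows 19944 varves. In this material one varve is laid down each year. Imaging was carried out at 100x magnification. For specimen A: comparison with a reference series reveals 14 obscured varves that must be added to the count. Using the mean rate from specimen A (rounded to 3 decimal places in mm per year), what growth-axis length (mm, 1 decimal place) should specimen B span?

13801.2 mm

Specimen A: adjusted count: 12751 − 3 + 14 = 12762 varves.
A: Extension rate ≈ 8834.8 / 12762 = 0.692 mm/yr.
Length of B = 0.692 × 19944 = 13801.2 mm.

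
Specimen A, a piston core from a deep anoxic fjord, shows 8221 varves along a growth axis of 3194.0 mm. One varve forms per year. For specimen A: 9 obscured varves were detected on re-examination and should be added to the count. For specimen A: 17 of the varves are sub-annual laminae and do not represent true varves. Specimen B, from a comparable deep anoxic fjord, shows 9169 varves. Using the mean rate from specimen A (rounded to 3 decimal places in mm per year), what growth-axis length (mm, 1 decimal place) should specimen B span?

3566.7 mm

Specimen A: adjusted count: 8221 − 17 + 9 = 8213 varves.
A: 3194.0 mm over 8213 years gives 3194.0 / 8213 ≈ 0.389 mm/year.
For B, 0.389 mm/year × 9169 years = 3566.7 mm.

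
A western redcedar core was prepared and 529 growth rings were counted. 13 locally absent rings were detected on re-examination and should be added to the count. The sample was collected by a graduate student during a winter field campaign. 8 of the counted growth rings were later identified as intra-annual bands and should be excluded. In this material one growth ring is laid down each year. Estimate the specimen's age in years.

534 yr

True growth ring count = 529 − 8 + 13 = 534.
One growth ring per year makes the duration 534 years.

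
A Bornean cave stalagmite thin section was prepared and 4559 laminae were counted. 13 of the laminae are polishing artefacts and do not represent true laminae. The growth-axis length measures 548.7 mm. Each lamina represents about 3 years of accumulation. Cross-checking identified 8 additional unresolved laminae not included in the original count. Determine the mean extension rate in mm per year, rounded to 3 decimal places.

After corrections the count is 4559 − 13 + 8 = 4554 laminae.
4554 laminae at 3 years each span 4554 × 3 = 13662 years.
548.7 mm over 13662 years gives 548.7 / 13662 ≈ 0.040 mm per year.

0.040 mm per year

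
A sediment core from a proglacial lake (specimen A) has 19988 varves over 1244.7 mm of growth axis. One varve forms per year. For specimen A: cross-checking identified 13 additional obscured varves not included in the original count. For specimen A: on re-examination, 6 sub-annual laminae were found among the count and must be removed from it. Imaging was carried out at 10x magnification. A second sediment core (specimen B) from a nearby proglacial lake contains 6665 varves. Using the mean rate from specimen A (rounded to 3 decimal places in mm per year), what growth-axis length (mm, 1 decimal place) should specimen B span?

Specimen A: adjusted count: 19988 − 6 + 13 = 19995 varves.
A: Extension rate ≈ 1244.7 / 19995 = 0.062 mm/year.
Length of B = 0.062 × 6665 = 413.2 mm.

413.2 mm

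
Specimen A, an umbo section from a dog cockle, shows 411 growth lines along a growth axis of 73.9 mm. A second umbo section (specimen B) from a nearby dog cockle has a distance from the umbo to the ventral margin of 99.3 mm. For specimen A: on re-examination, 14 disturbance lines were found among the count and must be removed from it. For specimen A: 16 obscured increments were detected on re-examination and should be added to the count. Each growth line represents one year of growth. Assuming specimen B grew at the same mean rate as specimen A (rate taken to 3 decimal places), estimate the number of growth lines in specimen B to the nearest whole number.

555 growth lines

Specimen A: true growth line count = 411 − 14 + 16 = 413.
A: Extension rate ≈ 73.9 / 413 = 0.179 mm/year.
B spans 99.3 / 0.179 = 554.75 years ≈ 555 growth lines.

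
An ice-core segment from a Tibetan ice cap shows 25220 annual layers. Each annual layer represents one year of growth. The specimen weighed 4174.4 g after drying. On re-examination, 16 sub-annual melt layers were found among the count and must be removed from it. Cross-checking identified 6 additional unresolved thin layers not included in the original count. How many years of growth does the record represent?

25210 years

True annual layer count = 25220 − 16 + 6 = 25210.
At one annual layer per year, that is 25210 years.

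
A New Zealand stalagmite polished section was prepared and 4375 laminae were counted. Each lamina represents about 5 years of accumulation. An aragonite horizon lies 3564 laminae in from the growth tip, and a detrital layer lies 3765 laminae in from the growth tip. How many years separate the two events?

1005 yr

The two markers are separated by 3765 − 3564 = 201 laminae.
At 5 years per lamina, 201 × 5 = 1005 years.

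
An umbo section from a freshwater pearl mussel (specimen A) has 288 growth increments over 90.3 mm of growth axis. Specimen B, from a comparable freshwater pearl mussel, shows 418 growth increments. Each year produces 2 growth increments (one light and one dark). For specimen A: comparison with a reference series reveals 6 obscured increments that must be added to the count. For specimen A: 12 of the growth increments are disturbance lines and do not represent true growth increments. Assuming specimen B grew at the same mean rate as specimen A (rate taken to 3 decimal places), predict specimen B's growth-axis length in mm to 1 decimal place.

Specimen A: true growth increment count = 288 − 12 + 6 = 282.
Specimen A: 282 growth increments at 2 per year is 282 / 2 = 141 years.
A: Extension rate ≈ 90.3 / 141 = 0.640 mm/yr.
Specimen B: with 2 growth increments per year, 418 / 2 = 209 years. For B, 0.640 mm/year × 209 years = 133.8 mm.

133.8 mm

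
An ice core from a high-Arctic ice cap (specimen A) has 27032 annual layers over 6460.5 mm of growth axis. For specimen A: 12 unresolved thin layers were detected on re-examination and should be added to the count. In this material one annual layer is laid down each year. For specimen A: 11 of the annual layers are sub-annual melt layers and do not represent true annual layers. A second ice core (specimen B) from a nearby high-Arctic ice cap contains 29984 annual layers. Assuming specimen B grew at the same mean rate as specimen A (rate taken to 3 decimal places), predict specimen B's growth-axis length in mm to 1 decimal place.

7166.2 mm

Specimen A: true annual layer count = 27032 − 11 + 12 = 27033.
A: Extension rate ≈ 6460.5 / 27033 = 0.239 mm per year.
For B, 0.239 mm/year × 29984 years = 7166.2 mm.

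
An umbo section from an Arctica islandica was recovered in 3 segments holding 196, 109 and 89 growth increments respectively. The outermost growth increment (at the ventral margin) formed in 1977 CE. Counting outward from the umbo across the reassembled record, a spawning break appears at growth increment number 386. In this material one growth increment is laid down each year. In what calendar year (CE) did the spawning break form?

Total growth increments = 196 + 109 + 89 = 394.
Between growth increment 386 and the ventral margin there are 394 − 386 = 8 growth increments.
Counting back 8 years from 1977 CE places the spawning break in 1977 − 8 = 1969 CE.

1969 CE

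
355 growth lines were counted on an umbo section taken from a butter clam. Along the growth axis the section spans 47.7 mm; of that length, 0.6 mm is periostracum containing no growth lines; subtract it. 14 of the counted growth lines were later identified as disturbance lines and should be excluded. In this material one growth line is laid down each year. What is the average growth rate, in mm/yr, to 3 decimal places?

0.138 mm/yr

After corrections the count is 355 − 14 = 341 growth lines.
The growth record spans 47.7 − 0.6 = 47.1 mm.
Mean rate = 47.1 mm / 341 years ≈ 0.138 mm/yr.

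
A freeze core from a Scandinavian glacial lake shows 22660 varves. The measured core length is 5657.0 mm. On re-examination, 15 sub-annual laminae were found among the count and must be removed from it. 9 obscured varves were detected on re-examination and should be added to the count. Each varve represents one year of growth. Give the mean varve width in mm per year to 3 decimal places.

True varve count = 22660 − 15 + 9 = 22654.
Extension rate ≈ 5657.0 / 22654 = 0.250 mm per year.

0.250 mm per year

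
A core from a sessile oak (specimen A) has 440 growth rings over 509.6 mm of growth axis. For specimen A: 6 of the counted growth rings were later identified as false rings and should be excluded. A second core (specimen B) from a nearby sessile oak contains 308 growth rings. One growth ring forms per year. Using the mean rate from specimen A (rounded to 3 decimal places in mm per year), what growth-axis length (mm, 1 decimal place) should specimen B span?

361.6 mm

Specimen A: after corrections the count is 440 − 6 = 434 growth rings.
A: Extension rate ≈ 509.6 / 434 = 1.174 mm/year.
Length of B = 1.174 × 308 = 361.6 mm.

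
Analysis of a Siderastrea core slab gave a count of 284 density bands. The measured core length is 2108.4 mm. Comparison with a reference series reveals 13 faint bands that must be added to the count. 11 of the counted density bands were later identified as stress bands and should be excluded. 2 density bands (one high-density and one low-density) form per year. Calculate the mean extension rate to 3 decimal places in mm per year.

Adjusted count: 284 − 11 + 13 = 286 density bands.
Dividing by 2 density bands per year: 286 / 2 = 143 years.
2108.4 mm over 143 years gives 2108.4 / 143 ≈ 14.744 mm per year.

14.744 mm per year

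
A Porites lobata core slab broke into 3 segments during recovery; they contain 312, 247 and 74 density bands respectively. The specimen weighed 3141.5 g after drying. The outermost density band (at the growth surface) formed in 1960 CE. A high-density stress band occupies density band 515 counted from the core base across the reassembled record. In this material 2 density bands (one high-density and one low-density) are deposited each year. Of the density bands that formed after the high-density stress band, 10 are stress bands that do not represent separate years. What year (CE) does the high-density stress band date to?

1906 CE

Total density bands = 312 + 247 + 74 = 633.
The high-density stress band sits at density band 515 from the core base, so 633 − 515 = 118 density bands formed after it.
Excluding 10 false density bands: 118 − 10 = 108.
108 density bands at 2 per year is 108 / 2 = 54 years.
Counting back 54 years from 1960 CE places the high-density stress band in 1960 − 54 = 1906 CE.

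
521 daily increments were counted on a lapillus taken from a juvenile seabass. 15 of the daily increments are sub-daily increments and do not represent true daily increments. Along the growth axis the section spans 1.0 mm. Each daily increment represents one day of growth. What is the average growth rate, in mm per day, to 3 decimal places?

0.002 mm per day

Adjusted count: 521 − 15 = 506 daily increments.
1.0 mm over 506 days gives 1.0 / 506 ≈ 0.002 mm per day.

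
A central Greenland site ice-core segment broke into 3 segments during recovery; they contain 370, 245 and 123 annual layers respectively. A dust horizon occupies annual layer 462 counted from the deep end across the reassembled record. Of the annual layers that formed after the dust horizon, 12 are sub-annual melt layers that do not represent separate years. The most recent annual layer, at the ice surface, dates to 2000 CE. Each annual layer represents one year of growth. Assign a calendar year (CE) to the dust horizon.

Total annual layers = 370 + 245 + 123 = 738.
Between annual layer 462 and the ice surface there are 738 − 462 = 276 annual layers.
276 − 12 false = 264 true annual layers after the dust horizon.
Counting back 264 years from 2000 CE places the dust horizon in 2000 − 264 = 1736 CE.

1736 CE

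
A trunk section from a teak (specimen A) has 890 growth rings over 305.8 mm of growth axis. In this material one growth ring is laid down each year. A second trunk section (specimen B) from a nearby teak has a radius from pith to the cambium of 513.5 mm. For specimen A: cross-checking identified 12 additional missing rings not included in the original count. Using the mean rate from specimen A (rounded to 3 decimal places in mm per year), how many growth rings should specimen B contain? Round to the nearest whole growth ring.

Specimen A: after corrections the count is 890 + 12 = 902 growth rings.
A: Mean rate = 305.8 mm / 902 years ≈ 0.339 mm/yr.
Specimen B: 513.5 mm / 0.339 mm per year = 1514.75 years ≈ 1515 growth rings.

1515 growth rings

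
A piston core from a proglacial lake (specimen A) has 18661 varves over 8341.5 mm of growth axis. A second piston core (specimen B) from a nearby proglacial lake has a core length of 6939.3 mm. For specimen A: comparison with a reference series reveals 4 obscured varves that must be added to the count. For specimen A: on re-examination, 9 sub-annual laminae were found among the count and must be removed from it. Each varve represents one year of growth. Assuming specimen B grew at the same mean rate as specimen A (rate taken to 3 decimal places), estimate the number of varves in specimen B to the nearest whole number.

15524 varves

Specimen A: true varve count = 18661 − 9 + 4 = 18656.
A: Mean rate = 8341.5 mm / 18656 years ≈ 0.447 mm/year.
B spans 6939.3 / 0.447 = 15524.16 years ≈ 15524 varves.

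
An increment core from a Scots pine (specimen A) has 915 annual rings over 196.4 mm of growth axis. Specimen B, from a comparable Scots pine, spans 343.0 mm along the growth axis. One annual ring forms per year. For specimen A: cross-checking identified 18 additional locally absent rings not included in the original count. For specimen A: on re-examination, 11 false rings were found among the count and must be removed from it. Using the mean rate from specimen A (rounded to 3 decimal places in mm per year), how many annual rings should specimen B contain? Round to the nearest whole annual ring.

Specimen A: adjusted count: 915 − 11 + 18 = 922 annual rings.
A: Mean rate = 196.4 mm / 922 years ≈ 0.213 mm per year.
Specimen B: 343.0 mm / 0.213 mm per year = 1610.33 years ≈ 1610 annual rings.

1610 annual rings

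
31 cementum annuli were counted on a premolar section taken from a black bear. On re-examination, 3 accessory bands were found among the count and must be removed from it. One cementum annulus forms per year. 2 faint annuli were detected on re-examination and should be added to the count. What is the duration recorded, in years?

Correcting the raw count gives 31 − 3 + 2 = 30 true cementum annuli.
One cementum annulus per year makes the duration 30 years.

30 yr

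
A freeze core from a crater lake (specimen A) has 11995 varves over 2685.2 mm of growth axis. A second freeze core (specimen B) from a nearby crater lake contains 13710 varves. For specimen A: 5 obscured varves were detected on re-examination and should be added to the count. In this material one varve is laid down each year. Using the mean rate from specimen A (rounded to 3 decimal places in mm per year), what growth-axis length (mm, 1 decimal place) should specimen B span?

3071.0 mm

Specimen A: after corrections the count is 11995 + 5 = 12000 varves.
A: 2685.2 mm over 12000 years gives 2685.2 / 12000 ≈ 0.224 mm per year.
B's length ≈ 0.224 × 13710 = 3071.0 mm.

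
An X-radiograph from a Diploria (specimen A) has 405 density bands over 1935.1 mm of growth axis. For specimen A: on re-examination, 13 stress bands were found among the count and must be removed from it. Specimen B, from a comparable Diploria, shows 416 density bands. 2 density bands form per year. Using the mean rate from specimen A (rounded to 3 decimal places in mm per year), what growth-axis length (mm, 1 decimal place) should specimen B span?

Specimen A: after corrections the count is 405 − 13 = 392 density bands.
Specimen A: with 2 density bands per year, 392 / 2 = 196 years.
A: 1935.1 mm over 196 years gives 1935.1 / 196 ≈ 9.873 mm/yr.
Specimen B: with 2 density bands per year, 416 / 2 = 208 years. For B, 9.873 mm/year × 208 years = 2053.6 mm.

2053.6 mm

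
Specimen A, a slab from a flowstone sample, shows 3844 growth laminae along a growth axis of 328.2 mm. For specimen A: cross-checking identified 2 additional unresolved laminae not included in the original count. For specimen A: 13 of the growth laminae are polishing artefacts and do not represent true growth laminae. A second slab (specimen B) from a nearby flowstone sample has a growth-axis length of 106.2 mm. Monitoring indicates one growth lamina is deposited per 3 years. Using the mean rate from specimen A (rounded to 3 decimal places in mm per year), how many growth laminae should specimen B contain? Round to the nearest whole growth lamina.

Specimen A: true growth lamina count = 3844 − 13 + 2 = 3833.
Specimen A: multiplying by 3 years per growth lamina: 3833 × 3 = 11499 years.
A: 328.2 mm over 11499 years gives 328.2 / 11499 ≈ 0.029 mm/yr.
Specimen B: 106.2 mm / 0.029 mm per year = 3662.07 years; at 3 years per growth lamina that is 3662.07 / 3 ≈ 1221 growth laminae.

1221 growth laminae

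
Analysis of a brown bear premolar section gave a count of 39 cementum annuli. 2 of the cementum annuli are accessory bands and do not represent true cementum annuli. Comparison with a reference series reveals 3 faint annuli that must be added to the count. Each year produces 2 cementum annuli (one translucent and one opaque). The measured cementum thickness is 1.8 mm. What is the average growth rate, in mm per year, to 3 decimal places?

0.090 mm per year

Adjusted count: 39 − 2 + 3 = 40 cementum annuli.
40 cementum annuli at 2 per year is 40 / 2 = 20 years.
1.8 mm over 20 years gives 1.8 / 20 ≈ 0.090 mm per year.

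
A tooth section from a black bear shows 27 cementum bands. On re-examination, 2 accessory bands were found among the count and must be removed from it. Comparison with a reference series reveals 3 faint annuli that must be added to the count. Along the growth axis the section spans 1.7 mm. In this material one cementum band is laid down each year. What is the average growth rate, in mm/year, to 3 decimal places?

0.061 mm/year

After corrections the count is 27 − 2 + 3 = 28 cementum bands.
1.7 mm over 28 years gives 1.7 / 28 ≈ 0.061 mm/year.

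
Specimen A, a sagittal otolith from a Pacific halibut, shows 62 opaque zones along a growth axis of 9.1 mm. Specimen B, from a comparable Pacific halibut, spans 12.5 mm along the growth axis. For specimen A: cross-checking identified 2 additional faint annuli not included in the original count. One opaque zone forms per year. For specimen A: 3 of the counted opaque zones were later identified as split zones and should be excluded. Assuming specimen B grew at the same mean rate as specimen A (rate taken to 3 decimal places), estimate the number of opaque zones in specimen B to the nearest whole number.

84 opaque zones

Specimen A: correcting the raw count gives 62 − 3 + 2 = 61 true opaque zones.
A: Mean rate = 9.1 mm / 61 years ≈ 0.149 mm/year.
B spans 12.5 / 0.149 = 83.89 years ≈ 84 opaque zones.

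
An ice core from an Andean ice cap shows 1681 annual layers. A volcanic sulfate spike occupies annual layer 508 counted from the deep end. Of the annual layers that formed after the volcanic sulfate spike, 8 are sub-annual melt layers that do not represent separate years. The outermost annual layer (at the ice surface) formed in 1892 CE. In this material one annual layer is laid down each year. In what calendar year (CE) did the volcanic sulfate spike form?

1681 − 508 = 1173 annual layers lie beyond the volcanic sulfate spike toward the ice surface.
Removing the 8 false annual layers leaves 1173 − 8 = 1165 true annual layers beyond the volcanic sulfate spike.
Counting back 1165 years from 1892 CE places the volcanic sulfate spike in 1892 − 1165 = 727 CE.

727 CE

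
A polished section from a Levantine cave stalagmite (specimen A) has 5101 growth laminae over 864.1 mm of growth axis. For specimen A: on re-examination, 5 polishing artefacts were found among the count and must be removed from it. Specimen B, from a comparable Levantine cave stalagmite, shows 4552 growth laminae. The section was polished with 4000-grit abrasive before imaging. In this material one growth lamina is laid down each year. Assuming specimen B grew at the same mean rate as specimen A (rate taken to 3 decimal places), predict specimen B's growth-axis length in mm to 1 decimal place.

773.8 mm

Specimen A: true growth lamina count = 5101 − 5 = 5096.
A: Mean rate = 864.1 mm / 5096 years ≈ 0.170 mm/yr.
For B, 0.170 mm/year × 4552 years = 773.8 mm.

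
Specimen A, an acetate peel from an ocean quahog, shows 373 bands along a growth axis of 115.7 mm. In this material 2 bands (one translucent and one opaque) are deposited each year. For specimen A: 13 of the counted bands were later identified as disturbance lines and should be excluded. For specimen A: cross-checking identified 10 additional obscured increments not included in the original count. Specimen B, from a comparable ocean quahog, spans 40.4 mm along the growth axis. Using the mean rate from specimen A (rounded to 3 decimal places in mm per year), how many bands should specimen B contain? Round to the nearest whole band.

129 bands

Specimen A: true band count = 373 − 13 + 10 = 370.
Specimen A: dividing by 2 bands per year: 370 / 2 = 185 years.
A: 115.7 mm over 185 years gives 115.7 / 185 ≈ 0.625 mm/yr.
B spans 40.4 / 0.625 = 64.64 years; at 2 bands per year that is 64.64 × 2 ≈ 129 bands.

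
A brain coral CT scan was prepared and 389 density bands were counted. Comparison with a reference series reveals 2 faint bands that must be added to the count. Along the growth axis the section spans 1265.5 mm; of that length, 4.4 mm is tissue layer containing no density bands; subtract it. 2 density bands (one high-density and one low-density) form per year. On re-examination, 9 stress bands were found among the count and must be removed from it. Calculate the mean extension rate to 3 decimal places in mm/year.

6.603 mm/year

Correcting the raw count gives 389 − 9 + 2 = 382 true density bands.
382 density bands at 2 per year is 382 / 2 = 191 years.
Net length = 1265.5 − 4.4 = 1261.1 mm.
Extension rate ≈ 1261.1 / 191 = 6.603 mm/year.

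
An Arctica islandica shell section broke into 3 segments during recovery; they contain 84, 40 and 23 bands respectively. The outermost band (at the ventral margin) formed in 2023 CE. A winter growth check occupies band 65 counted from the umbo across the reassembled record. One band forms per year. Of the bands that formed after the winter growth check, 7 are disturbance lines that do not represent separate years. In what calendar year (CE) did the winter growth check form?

Total bands = 84 + 40 + 23 = 147.
147 − 65 = 82 bands lie beyond the winter growth check toward the ventral margin.
Removing the 7 false bands leaves 82 − 7 = 75 true bands beyond the winter growth check.
Counting back 75 years from 2023 CE places the winter growth check in 2023 − 75 = 1948 CE.

1948 CE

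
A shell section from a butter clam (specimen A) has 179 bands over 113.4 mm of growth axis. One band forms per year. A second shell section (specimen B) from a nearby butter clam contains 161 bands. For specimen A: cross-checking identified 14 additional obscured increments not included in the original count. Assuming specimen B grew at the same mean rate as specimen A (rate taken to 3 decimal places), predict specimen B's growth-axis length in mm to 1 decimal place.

94.7 mm

Specimen A: true band count = 179 + 14 = 193.
A: Extension rate ≈ 113.4 / 193 = 0.588 mm/yr.
B's length ≈ 0.588 × 161 = 94.7 mm.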